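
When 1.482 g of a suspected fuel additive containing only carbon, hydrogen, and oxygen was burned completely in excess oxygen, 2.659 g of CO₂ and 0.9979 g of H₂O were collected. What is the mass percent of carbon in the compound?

48.97%

mol C = 2.659 g CO₂ ÷ 44.009 g/mol = 0.060419 mol
mol H = 2 × 0.9979 g H₂O ÷ 18.015 g/mol = 0.11079 mol
mass O = 1.482 − (0.72570 + 0.11167) = 0.64463 g → mol O = 0.64463 ÷ 15.999 = 0.040292 mol
mass % C = 0.72570 g ÷ 1.482 g × 100%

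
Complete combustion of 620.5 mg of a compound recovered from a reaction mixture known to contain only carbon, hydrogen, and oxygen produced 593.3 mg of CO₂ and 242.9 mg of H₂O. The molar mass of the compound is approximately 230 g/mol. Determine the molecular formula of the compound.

mol C = 0.5933 g CO₂ ÷ 44.009 g/mol = 0.013481 mol
mol H = 2 × 0.2429 g H₂O ÷ 18.015 g/mol = 0.026966 mol
mass O = 0.6205 − (0.16192 + 0.027182) = 0.43139 g → mol O = 0.43139 ÷ 15.999 = 0.026964 mol
Divide by the smallest (0.013481 mol): C 1.000, H 2.000, O 2.000
Empirical formula: CH2O2
Empirical-formula mass = 46.02 g/mol; 230 ÷ 46.02 ≈ 5, so the molecular formula is C5H10O10.

C5H10O10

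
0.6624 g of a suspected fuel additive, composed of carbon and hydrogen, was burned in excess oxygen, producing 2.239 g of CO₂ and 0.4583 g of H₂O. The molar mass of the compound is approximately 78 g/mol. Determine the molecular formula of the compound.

mol C = 2.239 g CO₂ ÷ 44.009 g/mol = 0.050876 mol
mol H = 2 × 0.4583 g H₂O ÷ 18.015 g/mol = 0.050880 mol
Divide by the smallest (0.050876 mol): C 1.000, H 1.000
Empirical formula: CH
Empirical-formula mass = 13.02 g/mol; 78 ÷ 13.02 ≈ 6, so the molecular formula is C6H6.

C6H6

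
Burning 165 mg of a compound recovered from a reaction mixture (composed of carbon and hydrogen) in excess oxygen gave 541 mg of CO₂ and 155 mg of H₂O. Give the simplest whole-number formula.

mol C = 0.541 g CO₂ ÷ 44.009 g/mol = 0.01229 mol
mol H = 2 × 0.155 g H₂O ÷ 18.015 g/mol = 0.01721 mol
Divide by the smallest (0.01229 mol): C 1.000, H 1.400
Multiplying each by 5 gives whole numbers: C 5.00, H 7.00

C5H7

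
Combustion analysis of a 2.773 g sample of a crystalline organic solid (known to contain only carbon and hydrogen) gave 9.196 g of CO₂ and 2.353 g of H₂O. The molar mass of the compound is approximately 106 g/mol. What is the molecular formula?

C8H10

mol C = 9.196 g CO₂ ÷ 44.009 g/mol = 0.20896 mol
mol H = 2 × 2.353 g H₂O ÷ 18.015 g/mol = 0.26123 mol
Divide by the smallest (0.20896 mol): C 1.000, H 1.250
Multiplying each by 4 gives whole numbers: C 4.00, H 5.00
Empirical formula: C4H5
Empirical-formula mass = 53.08 g/mol; 106 ÷ 53.08 ≈ 2, so the molecular formula is C8H10.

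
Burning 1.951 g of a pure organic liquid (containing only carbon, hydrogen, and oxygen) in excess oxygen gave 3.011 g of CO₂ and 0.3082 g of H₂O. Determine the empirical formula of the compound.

C2HO2

mol C = 3.011 g CO₂ ÷ 44.009 g/mol = 0.068418 mol
mol H = 2 × 0.3082 g H₂O ÷ 18.015 g/mol = 0.034216 mol
mass O = 1.951 − (0.82177 + 0.034490) = 1.0947 g → mol O = 1.0947 ÷ 15.999 = 0.068426 mol
Divide by the smallest (0.034216 mol): C 2.000, H 1.000, O 2.000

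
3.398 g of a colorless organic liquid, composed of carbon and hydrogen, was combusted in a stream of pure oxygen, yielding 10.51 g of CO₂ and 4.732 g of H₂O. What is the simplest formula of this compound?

mol C = 10.51 g CO₂ ÷ 44.009 g/mol = 0.23881 mol
mol H = 2 × 4.732 g H₂O ÷ 18.015 g/mol = 0.52534 mol
Divide by the smallest (0.23881 mol): C 1.000, H 2.200
Multiplying each by 5 gives whole numbers: C 5.00, H 11.00

C5H11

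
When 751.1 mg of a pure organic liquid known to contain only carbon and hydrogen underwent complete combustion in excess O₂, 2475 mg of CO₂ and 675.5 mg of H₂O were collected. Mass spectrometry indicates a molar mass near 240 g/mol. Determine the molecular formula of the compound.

C18H24

mol C = 2.475 g CO₂ ÷ 44.009 g/mol = 0.056238 mol
mol H = 2 × 0.6755 g H₂O ÷ 18.015 g/mol = 0.074993 mol
Divide by the smallest (0.056238 mol): C 1.000, H 1.333
Multiplying each by 3 gives whole numbers: C 3.00, H 4.00
Empirical formula: C3H4
Empirical-formula mass = 40.06 g/mol; 240 ÷ 40.06 ≈ 6, so the molecular formula is C18H24.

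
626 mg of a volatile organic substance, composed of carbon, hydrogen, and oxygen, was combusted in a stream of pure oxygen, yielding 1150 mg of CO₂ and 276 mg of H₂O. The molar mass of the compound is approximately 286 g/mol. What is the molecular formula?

C12H14O8

mol C = 1.15 g CO₂ ÷ 44.009 g/mol = 0.02613 mol
mol H = 2 × 0.276 g H₂O ÷ 18.015 g/mol = 0.03064 mol
mass O = 0.626 − (0.3139 + 0.03089) = 0.2813 g → mol O = 0.2813 ÷ 15.999 = 0.01758 mol
Divide by the smallest (0.01758 mol): C 1.486, H 1.743, O 1.000
Multiplying each by 4 gives whole numbers: C 5.95, H 6.97, O 4.00
Empirical formula: C6H7O4
Empirical-formula mass = 143.12 g/mol; 286 ÷ 143.12 ≈ 2, so the molecular formula is C12H14O8.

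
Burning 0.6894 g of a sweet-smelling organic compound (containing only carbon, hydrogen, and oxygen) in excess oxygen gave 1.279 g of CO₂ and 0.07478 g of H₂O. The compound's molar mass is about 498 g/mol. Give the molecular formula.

C21H6O15

mol C = 1.279 g CO₂ ÷ 44.009 g/mol = 0.029062 mol
mol H = 2 × 0.07478 g H₂O ÷ 18.015 g/mol = 0.0083020 mol
mass O = 0.6894 − (0.34907 + 0.0083684) = 0.33197 g → mol O = 0.33197 ÷ 15.999 = 0.020749 mol
Divide by the smallest (0.0083020 mol): C 3.501, H 1.000, O 2.499
Multiplying each by 2 gives whole numbers: C 7.00, H 2.00, O 5.00
Empirical formula: C7H2O5
Empirical-formula mass = 166.09 g/mol; 498 ÷ 166.09 ≈ 3, so the molecular formula is C21H6O15.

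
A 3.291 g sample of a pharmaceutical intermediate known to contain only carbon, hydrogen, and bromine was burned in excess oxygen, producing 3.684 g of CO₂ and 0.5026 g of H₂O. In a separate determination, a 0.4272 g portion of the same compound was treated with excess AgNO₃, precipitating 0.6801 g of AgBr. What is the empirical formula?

C3H2Br

mol C = 3.684 g CO₂ ÷ 44.009 g/mol = 0.083710 mol
mol H = 2 × 0.5026 g H₂O ÷ 18.015 g/mol = 0.055798 mol
From the AgBr data: mol Br per gram of compound = (0.6801 ÷ 187.772) ÷ 0.4272 = 0.0084783 mol/g, so in the 3.291 g combustion sample mol Br = 0.027902 mol
Divide by the smallest (0.027902 mol): C 3.000, H 2.000, Br 1.000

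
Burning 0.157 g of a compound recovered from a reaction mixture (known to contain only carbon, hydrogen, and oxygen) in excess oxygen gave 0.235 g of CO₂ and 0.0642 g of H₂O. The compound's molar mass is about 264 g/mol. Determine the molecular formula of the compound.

mol C = 0.235 g CO₂ ÷ 44.009 g/mol = 0.005340 mol
mol H = 2 × 0.0642 g H₂O ÷ 18.015 g/mol = 0.007127 mol
mass O = 0.157 − (0.06414 + 0.007184) = 0.08568 g → mol O = 0.08568 ÷ 15.999 = 0.005355 mol
Divide by the smallest (0.005340 mol): C 1.000, H 1.335, O 1.003
Multiplying each by 3 gives whole numbers: C 3.00, H 4.00, O 3.01
Empirical formula: C3H4O3
Empirical-formula mass = 88.06 g/mol; 264 ÷ 88.06 ≈ 3, so the molecular formula is C9H12O9.

C9H12O9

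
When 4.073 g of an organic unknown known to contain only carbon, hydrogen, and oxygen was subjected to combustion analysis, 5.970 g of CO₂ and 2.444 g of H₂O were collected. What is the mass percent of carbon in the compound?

mol C = 5.970 g CO₂ ÷ 44.009 g/mol = 0.13565 mol
mol H = 2 × 2.444 g H₂O ÷ 18.015 g/mol = 0.27133 mol
mass O = 4.073 − (1.6293 + 0.27350) = 2.1702 g → mol O = 2.1702 ÷ 15.999 = 0.13564 mol
mass % C = 1.6293 g ÷ 4.073 g × 100%

40.00%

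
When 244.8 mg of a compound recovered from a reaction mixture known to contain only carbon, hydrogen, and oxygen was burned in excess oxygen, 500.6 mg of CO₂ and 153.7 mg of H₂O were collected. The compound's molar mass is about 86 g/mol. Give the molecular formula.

C4H6O2

mol C = 0.5006 g CO₂ ÷ 44.009 g/mol = 0.011375 mol
mol H = 2 × 0.1537 g H₂O ÷ 18.015 g/mol = 0.017064 mol
mass O = 0.2448 − (0.13662 + 0.017200) = 0.090975 g → mol O = 0.090975 ÷ 15.999 = 0.0056863 mol
Divide by the smallest (0.0056863 mol): C 2.000, H 3.001, O 1.000
Empirical formula: C2H3O
Empirical-formula mass = 43.05 g/mol; 86 ÷ 43.05 ≈ 2, so the molecular formula is C4H6O2.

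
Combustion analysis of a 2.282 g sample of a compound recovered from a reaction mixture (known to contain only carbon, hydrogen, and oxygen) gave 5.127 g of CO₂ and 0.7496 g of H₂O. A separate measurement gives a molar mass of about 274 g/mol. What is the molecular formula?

C14H10O6

mol C = 5.127 g CO₂ ÷ 44.009 g/mol = 0.11650 mol
mol H = 2 × 0.7496 g H₂O ÷ 18.015 g/mol = 0.083220 mol
mass O = 2.282 − (1.3993 + 0.083885) = 0.79885 g → mol O = 0.79885 ÷ 15.999 = 0.049931 mol
Divide by the smallest (0.049931 mol): C 2.333, H 1.667, O 1.000
Multiplying each by 3 gives whole numbers: C 7.00, H 5.00, O 3.00
Empirical formula: C7H5O3
Empirical-formula mass = 137.11 g/mol; 274 ÷ 137.11 ≈ 2, so the molecular formula is C14H10O6.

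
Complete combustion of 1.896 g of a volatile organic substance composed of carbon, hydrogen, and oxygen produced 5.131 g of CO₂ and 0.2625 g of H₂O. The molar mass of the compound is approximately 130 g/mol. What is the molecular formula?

mol C = 5.131 g CO₂ ÷ 44.009 g/mol = 0.11659 mol
mol H = 2 × 0.2625 g H₂O ÷ 18.015 g/mol = 0.029142 mol
mass O = 1.896 − (1.4004 + 0.029376) = 0.46626 g → mol O = 0.46626 ÷ 15.999 = 0.029143 mol
Divide by the smallest (0.029142 mol): C 4.001, H 1.000, O 1.000
Empirical formula: C4HO
Empirical-formula mass = 65.05 g/mol; 130 ÷ 65.05 ≈ 2, so the molecular formula is C8H2O2.

C8H2O2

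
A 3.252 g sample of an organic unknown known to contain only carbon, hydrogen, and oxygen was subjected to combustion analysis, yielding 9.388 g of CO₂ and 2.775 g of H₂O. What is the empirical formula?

C9H13O

mol C = 9.388 g CO₂ ÷ 44.009 g/mol = 0.21332 mol
mol H = 2 × 2.775 g H₂O ÷ 18.015 g/mol = 0.30808 mol
mass O = 3.252 − (2.5622 + 0.31054) = 0.37927 g → mol O = 0.37927 ÷ 15.999 = 0.023706 mol
Divide by the smallest (0.023706 mol): C 8.999, H 12.996, O 1.000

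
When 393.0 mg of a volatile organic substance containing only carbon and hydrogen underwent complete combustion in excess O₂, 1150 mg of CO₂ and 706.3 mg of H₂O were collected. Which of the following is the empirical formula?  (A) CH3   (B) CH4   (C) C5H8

mol C = 1.150 g CO₂ ÷ 44.009 g/mol = 0.026131 mol
mol H = 2 × 0.7063 g H₂O ÷ 18.015 g/mol = 0.078412 mol
Divide by the smallest (0.026131 mol): C 1.000, H 3.001

(A) CH3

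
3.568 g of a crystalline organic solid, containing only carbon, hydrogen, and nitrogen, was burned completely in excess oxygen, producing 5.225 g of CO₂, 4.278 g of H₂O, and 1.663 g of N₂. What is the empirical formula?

CH4N

mol C = 5.225 g CO₂ ÷ 44.009 g/mol = 0.11873 mol
mol H = 2 × 4.278 g H₂O ÷ 18.015 g/mol = 0.47494 mol
mol N = 2 × 1.663 g N₂ ÷ 28.014 g/mol = 0.11873 mol
Divide by the smallest (0.11873 mol): C 1.000, H 4.000, N 1.000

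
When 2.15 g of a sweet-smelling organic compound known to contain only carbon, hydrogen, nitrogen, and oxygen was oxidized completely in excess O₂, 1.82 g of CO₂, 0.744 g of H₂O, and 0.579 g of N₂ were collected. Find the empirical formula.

mol C = 1.82 g CO₂ ÷ 44.009 g/mol = 0.04136 mol
mol H = 2 × 0.744 g H₂O ÷ 18.015 g/mol = 0.08260 mol
mol N = 2 × 0.579 g N₂ ÷ 28.014 g/mol = 0.04134 mol
mass O = 2.15 − (0.4967 + 0.08326 + 0.5790) = 0.9910 g → mol O = 0.9910 ÷ 15.999 = 0.06194 mol
Divide by the smallest (0.04134 mol): C 1.000, H 1.998, N 1.000, O 1.499
Multiplying each by 2 gives whole numbers: C 2.00, H 4.00, N 2.00, O 3.00

C2H4N2O3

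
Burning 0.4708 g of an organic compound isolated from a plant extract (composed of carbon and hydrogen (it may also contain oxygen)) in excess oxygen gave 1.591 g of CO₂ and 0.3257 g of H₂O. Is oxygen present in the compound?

no

mol C = 1.591 g CO₂ ÷ 44.009 g/mol = 0.036152 mol
mol H = 2 × 0.3257 g H₂O ÷ 18.015 g/mol = 0.036159 mol
C and H together account for 0.47067 g — essentially the entire 0.4708 g sample — so the compound contains no oxygen.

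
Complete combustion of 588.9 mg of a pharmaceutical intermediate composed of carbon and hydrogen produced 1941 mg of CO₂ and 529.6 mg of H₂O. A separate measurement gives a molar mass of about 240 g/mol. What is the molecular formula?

C18H24

mol C = 1.941 g CO₂ ÷ 44.009 g/mol = 0.044105 mol
mol H = 2 × 0.5296 g H₂O ÷ 18.015 g/mol = 0.058795 mol
Divide by the smallest (0.044105 mol): C 1.000, H 1.333
Multiplying each by 3 gives whole numbers: C 3.00, H 4.00
Empirical formula: C3H4
Empirical-formula mass = 40.06 g/mol; 240 ÷ 40.06 ≈ 6, so the molecular formula is C18H24.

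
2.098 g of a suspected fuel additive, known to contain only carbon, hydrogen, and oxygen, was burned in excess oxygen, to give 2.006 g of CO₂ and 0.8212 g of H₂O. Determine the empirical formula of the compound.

mol C = 2.006 g CO₂ ÷ 44.009 g/mol = 0.045582 mol
mol H = 2 × 0.8212 g H₂O ÷ 18.015 g/mol = 0.091168 mol
mass O = 2.098 − (0.54748 + 0.091898) = 1.4586 g → mol O = 1.4586 ÷ 15.999 = 0.091170 mol
Divide by the smallest (0.045582 mol): C 1.000, H 2.000, O 2.000

CH2O2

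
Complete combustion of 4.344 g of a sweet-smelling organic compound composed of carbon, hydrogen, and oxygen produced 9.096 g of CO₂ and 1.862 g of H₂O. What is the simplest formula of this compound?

mol C = 9.096 g CO₂ ÷ 44.009 g/mol = 0.20668 mol
mol H = 2 × 1.862 g H₂O ÷ 18.015 g/mol = 0.20672 mol
mass O = 4.344 − (2.4825 + 0.20837) = 1.6531 g → mol O = 1.6531 ÷ 15.999 = 0.10333 mol
Divide by the smallest (0.10333 mol): C 2.000, H 2.001, O 1.000

C2H2O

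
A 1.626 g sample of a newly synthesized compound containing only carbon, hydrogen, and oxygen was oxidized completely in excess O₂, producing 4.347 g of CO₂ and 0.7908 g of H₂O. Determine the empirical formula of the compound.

mol C = 4.347 g CO₂ ÷ 44.009 g/mol = 0.098775 mol
mol H = 2 × 0.7908 g H₂O ÷ 18.015 g/mol = 0.087794 mol
mass O = 1.626 − (1.1864 + 0.088496) = 0.35111 g → mol O = 0.35111 ÷ 15.999 = 0.021946 mol
Divide by the smallest (0.021946 mol): C 4.501, H 4.000, O 1.000
Multiplying each by 2 gives whole numbers: C 9.00, H 8.00, O 2.00

C9H8O2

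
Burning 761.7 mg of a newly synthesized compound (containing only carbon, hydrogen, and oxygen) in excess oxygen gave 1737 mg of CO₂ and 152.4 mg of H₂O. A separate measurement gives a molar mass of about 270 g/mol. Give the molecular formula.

mol C = 1.737 g CO₂ ÷ 44.009 g/mol = 0.039469 mol
mol H = 2 × 0.1524 g H₂O ÷ 18.015 g/mol = 0.016919 mol
mass O = 0.7617 − (0.47406 + 0.017055) = 0.27058 g → mol O = 0.27058 ÷ 15.999 = 0.016912 mol
Divide by the smallest (0.016912 mol): C 2.334, H 1.000, O 1.000
Multiplying each by 3 gives whole numbers: C 7.00, H 3.00, O 3.00
Empirical formula: C7H3O3
Empirical-formula mass = 135.10 g/mol; 270 ÷ 135.10 ≈ 2, so the molecular formula is C14H6O6.

C14H6O6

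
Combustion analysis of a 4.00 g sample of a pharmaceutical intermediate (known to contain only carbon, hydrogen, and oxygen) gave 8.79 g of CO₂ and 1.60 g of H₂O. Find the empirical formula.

mol C = 8.79 g CO₂ ÷ 44.009 g/mol = 0.1997 mol
mol H = 2 × 1.60 g H₂O ÷ 18.015 g/mol = 0.1776 mol
mass O = 4.00 − (2.399 + 0.1791) = 1.422 g → mol O = 1.422 ÷ 15.999 = 0.08888 mol
Divide by the smallest (0.08888 mol): C 2.247, H 1.999, O 1.000
Multiplying each by 4 gives whole numbers: C 8.99, H 7.99, O 4.00

C9H8O4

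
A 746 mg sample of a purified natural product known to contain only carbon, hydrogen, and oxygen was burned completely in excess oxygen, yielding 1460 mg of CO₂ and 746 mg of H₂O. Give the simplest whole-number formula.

mol C = 1.46 g CO₂ ÷ 44.009 g/mol = 0.03318 mol
mol H = 2 × 0.746 g H₂O ÷ 18.015 g/mol = 0.08282 mol
mass O = 0.746 − (0.3985 + 0.08348) = 0.2641 g → mol O = 0.2641 ÷ 15.999 = 0.01650 mol
Divide by the smallest (0.01650 mol): C 2.010, H 5.018, O 1.000

C2H5O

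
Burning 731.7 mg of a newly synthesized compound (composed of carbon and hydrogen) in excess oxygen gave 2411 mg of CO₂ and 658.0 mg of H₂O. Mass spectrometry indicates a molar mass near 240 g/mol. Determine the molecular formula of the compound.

C18H24

mol C = 2.411 g CO₂ ÷ 44.009 g/mol = 0.054784 mol
mol H = 2 × 0.6580 g H₂O ÷ 18.015 g/mol = 0.073050 mol
Divide by the smallest (0.054784 mol): C 1.000, H 1.333
Multiplying each by 3 gives whole numbers: C 3.00, H 4.00
Empirical formula: C3H4
Empirical-formula mass = 40.06 g/mol; 240 ÷ 40.06 ≈ 6, so the molecular formula is C18H24.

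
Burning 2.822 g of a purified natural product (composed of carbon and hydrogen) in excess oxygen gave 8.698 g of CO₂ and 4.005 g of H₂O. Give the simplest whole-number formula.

mol C = 8.698 g CO₂ ÷ 44.009 g/mol = 0.19764 mol
mol H = 2 × 4.005 g H₂O ÷ 18.015 g/mol = 0.44463 mol
Divide by the smallest (0.19764 mol): C 1.000, H 2.250
Multiplying each by 4 gives whole numbers: C 4.00, H 9.00

C4H9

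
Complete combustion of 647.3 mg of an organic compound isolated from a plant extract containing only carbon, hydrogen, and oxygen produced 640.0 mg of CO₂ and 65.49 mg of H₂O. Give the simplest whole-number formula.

C2HO4

mol C = 0.6400 g CO₂ ÷ 44.009 g/mol = 0.014542 mol
mol H = 2 × 0.06549 g H₂O ÷ 18.015 g/mol = 0.0072706 mol
mass O = 0.6473 − (0.17467 + 0.0073288) = 0.46530 g → mol O = 0.46530 ÷ 15.999 = 0.029083 mol
Divide by the smallest (0.0072706 mol): C 2.000, H 1.000, O 4.000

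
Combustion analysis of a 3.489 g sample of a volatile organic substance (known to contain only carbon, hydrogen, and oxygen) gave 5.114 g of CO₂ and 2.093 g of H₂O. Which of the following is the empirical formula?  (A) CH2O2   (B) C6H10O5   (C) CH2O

mol C = 5.114 g CO₂ ÷ 44.009 g/mol = 0.11620 mol
mol H = 2 × 2.093 g H₂O ÷ 18.015 g/mol = 0.23236 mol
mass O = 3.489 − (1.3957 + 0.23422) = 1.8591 g → mol O = 1.8591 ÷ 15.999 = 0.11620 mol
Divide by the smallest (0.11620 mol): C 1.000, H 2.000, O 1.000

(C) CH2O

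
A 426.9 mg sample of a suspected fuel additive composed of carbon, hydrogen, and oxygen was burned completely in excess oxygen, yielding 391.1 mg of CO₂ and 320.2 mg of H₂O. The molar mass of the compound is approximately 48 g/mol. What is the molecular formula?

CH4O2

mol C = 0.3911 g CO₂ ÷ 44.009 g/mol = 0.0088868 mol
mol H = 2 × 0.3202 g H₂O ÷ 18.015 g/mol = 0.035548 mol
mass O = 0.4269 − (0.10674 + 0.035833) = 0.28433 g → mol O = 0.28433 ÷ 15.999 = 0.017772 mol
Divide by the smallest (0.0088868 mol): C 1.000, H 4.000, O 2.000
Empirical formula: CH4O2
Empirical-formula mass = 48.04 g/mol; 48 ÷ 48.04 ≈ 1, so the molecular formula is CH4O2.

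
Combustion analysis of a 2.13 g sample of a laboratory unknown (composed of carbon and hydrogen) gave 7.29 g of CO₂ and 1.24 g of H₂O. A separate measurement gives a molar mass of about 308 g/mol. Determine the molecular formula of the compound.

C24H20

mol C = 7.29 g CO₂ ÷ 44.009 g/mol = 0.1656 mol
mol H = 2 × 1.24 g H₂O ÷ 18.015 g/mol = 0.1377 mol
Divide by the smallest (0.1377 mol): C 1.203, H 1.000
Multiplying each by 5 gives whole numbers: C 6.02, H 5.00
Empirical formula: C6H5
Empirical-formula mass = 77.11 g/mol; 308 ÷ 77.11 ≈ 4, so the molecular formula is C24H20.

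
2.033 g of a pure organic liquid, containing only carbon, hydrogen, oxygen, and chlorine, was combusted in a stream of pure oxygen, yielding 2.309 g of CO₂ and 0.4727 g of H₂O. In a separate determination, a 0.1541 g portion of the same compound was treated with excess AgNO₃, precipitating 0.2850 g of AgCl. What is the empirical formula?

C2H2ClO

mol C = 2.309 g CO₂ ÷ 44.009 g/mol = 0.052467 mol
mol H = 2 × 0.4727 g H₂O ÷ 18.015 g/mol = 0.052478 mol
From the AgCl data: mol Cl per gram of compound = (0.2850 ÷ 143.318) ÷ 0.1541 = 0.012905 mol/g, so in the 2.033 g combustion sample mol Cl = 0.026235 mol
mass O = 2.033 − (0.63018 + 0.052898 + 0.93003) = 0.41990 g → mol O = 0.41990 ÷ 15.999 = 0.026245 mol
Divide by the smallest (0.026235 mol): C 2.000, H 2.000, Cl 1.000, O 1.000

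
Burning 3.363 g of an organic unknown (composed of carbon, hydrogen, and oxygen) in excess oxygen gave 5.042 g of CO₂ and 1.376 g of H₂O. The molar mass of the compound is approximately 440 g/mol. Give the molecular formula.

mol C = 5.042 g CO₂ ÷ 44.009 g/mol = 0.11457 mol
mol H = 2 × 1.376 g H₂O ÷ 18.015 g/mol = 0.15276 mol
mass O = 3.363 − (1.3761 + 0.15398) = 1.8329 g → mol O = 1.8329 ÷ 15.999 = 0.11457 mol
Divide by the smallest (0.11457 mol): C 1.000, H 1.333, O 1.000
Multiplying each by 3 gives whole numbers: C 3.00, H 4.00, O 3.00
Empirical formula: C3H4O3
Empirical-formula mass = 88.06 g/mol; 440 ÷ 88.06 ≈ 5, so the molecular formula is C15H20O15.

C15H20O15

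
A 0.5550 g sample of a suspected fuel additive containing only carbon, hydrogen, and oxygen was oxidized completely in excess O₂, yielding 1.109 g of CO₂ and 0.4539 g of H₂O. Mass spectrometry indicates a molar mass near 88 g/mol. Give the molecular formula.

C4H8O2

mol C = 1.109 g CO₂ ÷ 44.009 g/mol = 0.025199 mol
mol H = 2 × 0.4539 g H₂O ÷ 18.015 g/mol = 0.050391 mol
mass O = 0.5550 − (0.30267 + 0.050794) = 0.20154 g → mol O = 0.20154 ÷ 15.999 = 0.012597 mol
Divide by the smallest (0.012597 mol): C 2.000, H 4.000, O 1.000
Empirical formula: C2H4O
Empirical-formula mass = 44.05 g/mol; 88 ÷ 44.05 ≈ 2, so the molecular formula is C4H8O2.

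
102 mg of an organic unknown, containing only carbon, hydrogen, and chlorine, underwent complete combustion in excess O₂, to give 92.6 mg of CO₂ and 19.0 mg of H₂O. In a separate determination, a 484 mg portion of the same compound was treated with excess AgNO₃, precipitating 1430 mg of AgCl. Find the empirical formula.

mol C = 0.0926 g CO₂ ÷ 44.009 g/mol = 0.002104 mol
mol H = 2 × 0.0190 g H₂O ÷ 18.015 g/mol = 0.002109 mol
From the AgCl data: mol Cl per gram of compound = (1.43 ÷ 143.318) ÷ 0.484 = 0.02062 mol/g, so in the 0.102 g combustion sample mol Cl = 0.002103 mol
Divide by the smallest (0.002103 mol): C 1.001, H 1.003, Cl 1.000

CHCl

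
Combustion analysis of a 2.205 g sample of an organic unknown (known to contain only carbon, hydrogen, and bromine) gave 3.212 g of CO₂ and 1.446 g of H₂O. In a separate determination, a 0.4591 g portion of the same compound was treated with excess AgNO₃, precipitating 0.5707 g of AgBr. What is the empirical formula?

C5H11Br

mol C = 3.212 g CO₂ ÷ 44.009 g/mol = 0.072985 mol
mol H = 2 × 1.446 g H₂O ÷ 18.015 g/mol = 0.16053 mol
From the AgBr data: mol Br per gram of compound = (0.5707 ÷ 187.772) ÷ 0.4591 = 0.0066202 mol/g, so in the 2.205 g combustion sample mol Br = 0.014597 mol
Divide by the smallest (0.014597 mol): C 5.000, H 10.997, Br 1.000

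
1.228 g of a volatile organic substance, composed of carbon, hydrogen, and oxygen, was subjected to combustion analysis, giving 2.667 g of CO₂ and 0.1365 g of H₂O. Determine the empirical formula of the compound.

C4HO2

mol C = 2.667 g CO₂ ÷ 44.009 g/mol = 0.060601 mol
mol H = 2 × 0.1365 g H₂O ÷ 18.015 g/mol = 0.015154 mol
mass O = 1.228 − (0.72788 + 0.015275) = 0.48484 g → mol O = 0.48484 ÷ 15.999 = 0.030305 mol
Divide by the smallest (0.015154 mol): C 3.999, H 1.000, O 2.000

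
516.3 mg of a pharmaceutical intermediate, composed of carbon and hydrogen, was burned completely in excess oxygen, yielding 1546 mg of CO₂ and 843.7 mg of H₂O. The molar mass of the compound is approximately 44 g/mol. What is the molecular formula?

C3H8

mol C = 1.546 g CO₂ ÷ 44.009 g/mol = 0.035129 mol
mol H = 2 × 0.8437 g H₂O ÷ 18.015 g/mol = 0.093666 mol
Divide by the smallest (0.035129 mol): C 1.000, H 2.666
Multiplying each by 3 gives whole numbers: C 3.00, H 8.00
Empirical formula: C3H8
Empirical-formula mass = 44.10 g/mol; 44 ÷ 44.10 ≈ 1, so the molecular formula is C3H8.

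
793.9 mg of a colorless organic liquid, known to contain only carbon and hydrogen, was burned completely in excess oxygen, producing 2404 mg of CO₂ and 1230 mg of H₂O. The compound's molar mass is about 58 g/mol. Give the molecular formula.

C4H10

mol C = 2.404 g CO₂ ÷ 44.009 g/mol = 0.054625 mol
mol H = 2 × 1.230 g H₂O ÷ 18.015 g/mol = 0.13655 mol
Divide by the smallest (0.054625 mol): C 1.000, H 2.500
Multiplying each by 2 gives whole numbers: C 2.00, H 5.00
Empirical formula: C2H5
Empirical-formula mass = 29.06 g/mol; 58 ÷ 29.06 ≈ 2, so the molecular formula is C4H10.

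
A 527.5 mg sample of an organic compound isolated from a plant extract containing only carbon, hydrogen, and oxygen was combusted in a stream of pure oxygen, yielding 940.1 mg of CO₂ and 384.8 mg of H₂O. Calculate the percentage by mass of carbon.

mol C = 0.9401 g CO₂ ÷ 44.009 g/mol = 0.021362 mol
mol H = 2 × 0.3848 g H₂O ÷ 18.015 g/mol = 0.042720 mol
mass O = 0.5275 − (0.25657 + 0.043062) = 0.22786 g → mol O = 0.22786 ÷ 15.999 = 0.014242 mol
mass % C = 0.25657 g ÷ 0.5275 g × 100%

48.64%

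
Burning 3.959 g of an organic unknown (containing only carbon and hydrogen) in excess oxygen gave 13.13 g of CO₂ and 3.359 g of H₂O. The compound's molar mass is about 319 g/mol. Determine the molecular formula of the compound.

mol C = 13.13 g CO₂ ÷ 44.009 g/mol = 0.29835 mol
mol H = 2 × 3.359 g H₂O ÷ 18.015 g/mol = 0.37291 mol
Divide by the smallest (0.29835 mol): C 1.000, H 1.250
Multiplying each by 4 gives whole numbers: C 4.00, H 5.00
Empirical formula: C4H5
Empirical-formula mass = 53.08 g/mol; 319 ÷ 53.08 ≈ 6, so the molecular formula is C24H30.

C24H30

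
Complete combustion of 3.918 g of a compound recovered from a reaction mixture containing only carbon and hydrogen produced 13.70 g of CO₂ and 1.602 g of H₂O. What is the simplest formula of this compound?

C7H4

mol C = 13.70 g CO₂ ÷ 44.009 g/mol = 0.31130 mol
mol H = 2 × 1.602 g H₂O ÷ 18.015 g/mol = 0.17785 mol
Divide by the smallest (0.17785 mol): C 1.750, H 1.000
Multiplying each by 4 gives whole numbers: C 7.00, H 4.00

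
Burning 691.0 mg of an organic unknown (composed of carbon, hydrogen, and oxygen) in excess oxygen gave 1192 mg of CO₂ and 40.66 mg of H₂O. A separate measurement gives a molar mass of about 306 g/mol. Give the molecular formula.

C12H2O10

mol C = 1.192 g CO₂ ÷ 44.009 g/mol = 0.027085 mol
mol H = 2 × 0.04066 g H₂O ÷ 18.015 g/mol = 0.0045140 mol
mass O = 0.6910 − (0.32532 + 0.0045501) = 0.36113 g → mol O = 0.36113 ÷ 15.999 = 0.022572 mol
Divide by the smallest (0.0045140 mol): C 6.000, H 1.000, O 5.000
Empirical formula: C6HO5
Empirical-formula mass = 153.07 g/mol; 306 ÷ 153.07 ≈ 2, so the molecular formula is C12H2O10.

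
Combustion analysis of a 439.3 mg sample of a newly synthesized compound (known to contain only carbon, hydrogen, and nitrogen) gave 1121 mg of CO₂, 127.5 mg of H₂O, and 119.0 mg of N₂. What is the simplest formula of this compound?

mol C = 1.121 g CO₂ ÷ 44.009 g/mol = 0.025472 mol
mol H = 2 × 0.1275 g H₂O ÷ 18.015 g/mol = 0.014155 mol
mol N = 2 × 0.1190 g N₂ ÷ 28.014 g/mol = 0.0084958 mol
Divide by the smallest (0.0084958 mol): C 2.998, H 1.666, N 1.000
Multiplying each by 3 gives whole numbers: C 8.99, H 5.00, N 3.00

C9H5N3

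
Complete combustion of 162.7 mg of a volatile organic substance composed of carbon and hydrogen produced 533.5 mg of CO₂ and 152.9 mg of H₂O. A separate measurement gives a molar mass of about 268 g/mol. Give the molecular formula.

mol C = 0.5335 g CO₂ ÷ 44.009 g/mol = 0.012123 mol
mol H = 2 × 0.1529 g H₂O ÷ 18.015 g/mol = 0.016975 mol
Divide by the smallest (0.012123 mol): C 1.000, H 1.400
Multiplying each by 5 gives whole numbers: C 5.00, H 7.00
Empirical formula: C5H7
Empirical-formula mass = 67.11 g/mol; 268 ÷ 67.11 ≈ 4, so the molecular formula is C20H28.

C20H28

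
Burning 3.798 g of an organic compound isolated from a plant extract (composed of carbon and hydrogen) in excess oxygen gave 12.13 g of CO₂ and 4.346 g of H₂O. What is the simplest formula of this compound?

mol C = 12.13 g CO₂ ÷ 44.009 g/mol = 0.27563 mol
mol H = 2 × 4.346 g H₂O ÷ 18.015 g/mol = 0.48249 mol
Divide by the smallest (0.27563 mol): C 1.000, H 1.751
Multiplying each by 4 gives whole numbers: C 4.00, H 7.00

C4H7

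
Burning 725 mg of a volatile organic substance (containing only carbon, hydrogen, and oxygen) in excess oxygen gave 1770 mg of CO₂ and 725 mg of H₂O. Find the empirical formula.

mol C = 1.77 g CO₂ ÷ 44.009 g/mol = 0.04022 mol
mol H = 2 × 0.725 g H₂O ÷ 18.015 g/mol = 0.08049 mol
mass O = 0.725 − (0.4831 + 0.08113) = 0.1608 g → mol O = 0.1608 ÷ 15.999 = 0.01005 mol
Divide by the smallest (0.01005 mol): C 4.002, H 8.008, O 1.000

C4H8O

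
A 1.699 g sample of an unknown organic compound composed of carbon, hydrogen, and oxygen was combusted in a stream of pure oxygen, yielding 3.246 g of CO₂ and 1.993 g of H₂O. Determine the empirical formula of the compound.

C2H6O

mol C = 3.246 g CO₂ ÷ 44.009 g/mol = 0.073758 mol
mol H = 2 × 1.993 g H₂O ÷ 18.015 g/mol = 0.22126 mol
mass O = 1.699 − (0.88590 + 0.22303) = 0.59007 g → mol O = 0.59007 ÷ 15.999 = 0.036881 mol
Divide by the smallest (0.036881 mol): C 2.000, H 5.999, O 1.000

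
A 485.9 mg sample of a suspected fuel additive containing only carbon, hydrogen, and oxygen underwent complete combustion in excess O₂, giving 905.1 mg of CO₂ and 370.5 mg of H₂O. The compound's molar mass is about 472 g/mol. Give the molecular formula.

mol C = 0.9051 g CO₂ ÷ 44.009 g/mol = 0.020566 mol
mol H = 2 × 0.3705 g H₂O ÷ 18.015 g/mol = 0.041132 mol
mass O = 0.4859 − (0.24702 + 0.041461) = 0.19742 g → mol O = 0.19742 ÷ 15.999 = 0.012339 mol
Divide by the smallest (0.012339 mol): C 1.667, H 3.333, O 1.000
Multiplying each by 3 gives whole numbers: C 5.00, H 10.00, O 3.00
Empirical formula: C5H10O3
Empirical-formula mass = 118.13 g/mol; 472 ÷ 118.13 ≈ 4, so the molecular formula is C20H40O12.

C20H40O12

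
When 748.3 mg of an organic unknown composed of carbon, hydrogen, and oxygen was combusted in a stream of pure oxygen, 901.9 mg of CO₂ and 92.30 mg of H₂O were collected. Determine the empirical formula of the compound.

mol C = 0.9019 g CO₂ ÷ 44.009 g/mol = 0.020494 mol
mol H = 2 × 0.09230 g H₂O ÷ 18.015 g/mol = 0.010247 mol
mass O = 0.7483 − (0.24615 + 0.010329) = 0.49182 g → mol O = 0.49182 ÷ 15.999 = 0.030741 mol
Divide by the smallest (0.010247 mol): C 2.000, H 1.000, O 3.000

C2HO3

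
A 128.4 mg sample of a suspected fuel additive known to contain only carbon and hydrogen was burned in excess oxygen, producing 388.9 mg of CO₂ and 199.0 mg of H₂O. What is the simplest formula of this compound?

mol C = 0.3889 g CO₂ ÷ 44.009 g/mol = 0.0088368 mol
mol H = 2 × 0.1990 g H₂O ÷ 18.015 g/mol = 0.022093 mol
Divide by the smallest (0.0088368 mol): C 1.000, H 2.500
Multiplying each by 2 gives whole numbers: C 2.00, H 5.00

C2H5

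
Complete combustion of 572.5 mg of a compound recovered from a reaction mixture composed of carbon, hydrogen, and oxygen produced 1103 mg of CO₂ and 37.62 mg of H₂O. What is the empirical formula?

mol C = 1.103 g CO₂ ÷ 44.009 g/mol = 0.025063 mol
mol H = 2 × 0.03762 g H₂O ÷ 18.015 g/mol = 0.0041765 mol
mass O = 0.5725 − (0.30103 + 0.0042099) = 0.26726 g → mol O = 0.26726 ÷ 15.999 = 0.016705 mol
Divide by the smallest (0.0041765 mol): C 6.001, H 1.000, O 4.000

C6HO4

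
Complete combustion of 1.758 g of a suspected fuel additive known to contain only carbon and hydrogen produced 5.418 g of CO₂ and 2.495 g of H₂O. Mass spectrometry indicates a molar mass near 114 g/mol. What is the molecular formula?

mol C = 5.418 g CO₂ ÷ 44.009 g/mol = 0.12311 mol
mol H = 2 × 2.495 g H₂O ÷ 18.015 g/mol = 0.27699 mol
Divide by the smallest (0.12311 mol): C 1.000, H 2.250
Multiplying each by 4 gives whole numbers: C 4.00, H 9.00
Empirical formula: C4H9
Empirical-formula mass = 57.12 g/mol; 114 ÷ 57.12 ≈ 2, so the molecular formula is C8H18.

C8H18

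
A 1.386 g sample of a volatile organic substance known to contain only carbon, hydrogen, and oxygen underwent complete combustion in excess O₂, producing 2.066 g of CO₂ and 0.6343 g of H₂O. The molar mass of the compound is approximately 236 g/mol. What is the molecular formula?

mol C = 2.066 g CO₂ ÷ 44.009 g/mol = 0.046945 mol
mol H = 2 × 0.6343 g H₂O ÷ 18.015 g/mol = 0.070419 mol
mass O = 1.386 − (0.56386 + 0.070982) = 0.75116 g → mol O = 0.75116 ÷ 15.999 = 0.046951 mol
Divide by the smallest (0.046945 mol): C 1.000, H 1.500, O 1.000
Multiplying each by 2 gives whole numbers: C 2.00, H 3.00, O 2.00
Empirical formula: C2H3O2
Empirical-formula mass = 59.04 g/mol; 236 ÷ 59.04 ≈ 4, so the molecular formula is C8H12O8.

C8H12O8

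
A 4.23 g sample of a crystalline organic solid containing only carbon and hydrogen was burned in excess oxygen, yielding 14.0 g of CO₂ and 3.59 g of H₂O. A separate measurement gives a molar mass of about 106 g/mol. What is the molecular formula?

C8H10

mol C = 14.0 g CO₂ ÷ 44.009 g/mol = 0.3181 mol
mol H = 2 × 3.59 g H₂O ÷ 18.015 g/mol = 0.3986 mol
Divide by the smallest (0.3181 mol): C 1.000, H 1.253
Multiplying each by 4 gives whole numbers: C 4.00, H 5.01
Empirical formula: C4H5
Empirical-formula mass = 53.08 g/mol; 106 ÷ 53.08 ≈ 2, so the molecular formula is C8H10.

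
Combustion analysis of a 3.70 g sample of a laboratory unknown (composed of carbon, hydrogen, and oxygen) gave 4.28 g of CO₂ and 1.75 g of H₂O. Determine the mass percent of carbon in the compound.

31.6%

mol C = 4.28 g CO₂ ÷ 44.009 g/mol = 0.09725 mol
mol H = 2 × 1.75 g H₂O ÷ 18.015 g/mol = 0.1943 mol
mass O = 3.70 − (1.168 + 0.1958) = 2.336 g → mol O = 2.336 ÷ 15.999 = 0.1460 mol
mass % C = 1.168 g ÷ 3.70 g × 100%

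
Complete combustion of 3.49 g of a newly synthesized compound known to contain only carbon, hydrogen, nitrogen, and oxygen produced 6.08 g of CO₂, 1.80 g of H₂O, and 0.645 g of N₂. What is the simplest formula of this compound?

C9H13N3O4

mol C = 6.08 g CO₂ ÷ 44.009 g/mol = 0.1382 mol
mol H = 2 × 1.80 g H₂O ÷ 18.015 g/mol = 0.1998 mol
mol N = 2 × 0.645 g N₂ ÷ 28.014 g/mol = 0.04605 mol
mass O = 3.49 − (1.659 + 0.2014 + 0.6450) = 0.9842 g → mol O = 0.9842 ÷ 15.999 = 0.06152 mol
Divide by the smallest (0.04605 mol): C 3.000, H 4.340, N 1.000, O 1.336
Multiplying each by 3 gives whole numbers: C 9.00, H 13.02, N 3.00, O 4.01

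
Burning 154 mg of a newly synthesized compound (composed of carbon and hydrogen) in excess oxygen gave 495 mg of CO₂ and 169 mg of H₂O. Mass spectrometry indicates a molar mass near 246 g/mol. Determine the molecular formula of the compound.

mol C = 0.495 g CO₂ ÷ 44.009 g/mol = 0.01125 mol
mol H = 2 × 0.169 g H₂O ÷ 18.015 g/mol = 0.01876 mol
Divide by the smallest (0.01125 mol): C 1.000, H 1.668
Multiplying each by 3 gives whole numbers: C 3.00, H 5.00
Empirical formula: C3H5
Empirical-formula mass = 41.07 g/mol; 246 ÷ 41.07 ≈ 6, so the molecular formula is C18H30.

C18H30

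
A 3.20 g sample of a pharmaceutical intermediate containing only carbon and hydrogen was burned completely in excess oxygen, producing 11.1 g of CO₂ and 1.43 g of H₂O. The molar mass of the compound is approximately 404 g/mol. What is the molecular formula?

mol C = 11.1 g CO₂ ÷ 44.009 g/mol = 0.2522 mol
mol H = 2 × 1.43 g H₂O ÷ 18.015 g/mol = 0.1588 mol
Divide by the smallest (0.1588 mol): C 1.589, H 1.000
Multiplying each by 5 gives whole numbers: C 7.94, H 5.00
Empirical formula: C8H5
Empirical-formula mass = 101.13 g/mol; 404 ÷ 101.13 ≈ 4, so the molecular formula is C32H20.

C32H20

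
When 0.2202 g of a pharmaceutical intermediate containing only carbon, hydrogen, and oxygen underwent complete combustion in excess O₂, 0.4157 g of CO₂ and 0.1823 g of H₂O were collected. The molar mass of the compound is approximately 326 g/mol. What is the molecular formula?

mol C = 0.4157 g CO₂ ÷ 44.009 g/mol = 0.0094458 mol
mol H = 2 × 0.1823 g H₂O ÷ 18.015 g/mol = 0.020239 mol
mass O = 0.2202 − (0.11345 + 0.020401) = 0.086346 g → mol O = 0.086346 ÷ 15.999 = 0.0053970 mol
Divide by the smallest (0.0053970 mol): C 1.750, H 3.750, O 1.000
Multiplying each by 4 gives whole numbers: C 7.00, H 15.00, O 4.00
Empirical formula: C7H15O4
Empirical-formula mass = 163.19 g/mol; 326 ÷ 163.19 ≈ 2, so the molecular formula is C14H30O8.

C14H30O8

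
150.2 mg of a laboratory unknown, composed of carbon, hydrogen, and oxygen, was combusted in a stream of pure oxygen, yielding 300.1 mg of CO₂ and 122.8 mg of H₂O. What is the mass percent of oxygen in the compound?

mol C = 0.3001 g CO₂ ÷ 44.009 g/mol = 0.0068191 mol
mol H = 2 × 0.1228 g H₂O ÷ 18.015 g/mol = 0.013633 mol
mass O = 0.1502 − (0.081904 + 0.013742) = 0.054554 g → mol O = 0.054554 ÷ 15.999 = 0.0034098 mol
mass % O = 0.054554 g ÷ 0.1502 g × 100%

36.32%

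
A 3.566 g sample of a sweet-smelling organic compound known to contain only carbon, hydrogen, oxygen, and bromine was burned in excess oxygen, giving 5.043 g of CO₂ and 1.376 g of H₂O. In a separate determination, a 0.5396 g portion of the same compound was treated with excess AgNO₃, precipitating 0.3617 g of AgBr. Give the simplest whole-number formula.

C9H12BrO5

mol C = 5.043 g CO₂ ÷ 44.009 g/mol = 0.11459 mol
mol H = 2 × 1.376 g H₂O ÷ 18.015 g/mol = 0.15276 mol
From the AgBr data: mol Br per gram of compound = (0.3617 ÷ 187.772) ÷ 0.5396 = 0.0035698 mol/g, so in the 3.566 g combustion sample mol Br = 0.012730 mol
mass O = 3.566 − (1.3763 + 0.15398 + 1.0172) = 1.0185 g → mol O = 1.0185 ÷ 15.999 = 0.063660 mol
Divide by the smallest (0.012730 mol): C 9.002, H 12.000, Br 1.000, O 5.001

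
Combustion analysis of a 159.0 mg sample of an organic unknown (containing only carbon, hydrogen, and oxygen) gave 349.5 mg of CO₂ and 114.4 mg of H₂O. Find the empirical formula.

C5H8O2

mol C = 0.3495 g CO₂ ÷ 44.009 g/mol = 0.0079416 mol
mol H = 2 × 0.1144 g H₂O ÷ 18.015 g/mol = 0.012701 mol
mass O = 0.1590 − (0.095386 + 0.012802) = 0.050812 g → mol O = 0.050812 ÷ 15.999 = 0.0031759 mol
Divide by the smallest (0.0031759 mol): C 2.501, H 3.999, O 1.000
Multiplying each by 2 gives whole numbers: C 5.00, H 8.00, O 2.00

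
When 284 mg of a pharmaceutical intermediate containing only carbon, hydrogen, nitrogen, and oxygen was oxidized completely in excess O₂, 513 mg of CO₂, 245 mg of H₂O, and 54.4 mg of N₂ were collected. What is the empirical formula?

C3H7NO

mol C = 0.513 g CO₂ ÷ 44.009 g/mol = 0.01166 mol
mol H = 2 × 0.245 g H₂O ÷ 18.015 g/mol = 0.02720 mol
mol N = 2 × 0.0544 g N₂ ÷ 28.014 g/mol = 0.003884 mol
mass O = 0.284 − (0.1400 + 0.02742 + 0.05440) = 0.06217 g → mol O = 0.06217 ÷ 15.999 = 0.003886 mol
Divide by the smallest (0.003884 mol): C 3.001, H 7.003, N 1.000, O 1.001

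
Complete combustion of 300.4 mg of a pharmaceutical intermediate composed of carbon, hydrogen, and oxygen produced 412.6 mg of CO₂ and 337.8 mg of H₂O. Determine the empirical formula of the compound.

mol C = 0.4126 g CO₂ ÷ 44.009 g/mol = 0.0093754 mol
mol H = 2 × 0.3378 g H₂O ÷ 18.015 g/mol = 0.037502 mol
mass O = 0.3004 − (0.11261 + 0.037802) = 0.14999 g → mol O = 0.14999 ÷ 15.999 = 0.0093750 mol
Divide by the smallest (0.0093750 mol): C 1.000, H 4.000, O 1.000

CH4O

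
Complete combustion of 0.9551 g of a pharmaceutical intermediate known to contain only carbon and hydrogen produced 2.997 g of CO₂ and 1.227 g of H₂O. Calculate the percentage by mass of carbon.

85.64%

mol C = 2.997 g CO₂ ÷ 44.009 g/mol = 0.068100 mol
mol H = 2 × 1.227 g H₂O ÷ 18.015 g/mol = 0.13622 mol
mass % C = 0.81795 g ÷ 0.9551 g × 100%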